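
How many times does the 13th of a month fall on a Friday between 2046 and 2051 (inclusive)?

Friday-the-13ths by year:
2046: Apr, Jul
2047: Sep, Dec
2048: Mar, Nov
2049: Aug
2050: May
2051: Jan, Oct

10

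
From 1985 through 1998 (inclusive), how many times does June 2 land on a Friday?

2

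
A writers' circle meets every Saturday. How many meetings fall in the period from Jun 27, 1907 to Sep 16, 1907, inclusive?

12

Jun 27, 1907 is a Thursday.
The range spans 82 days (inclusive of both endpoints).
82 = 7 × 11 + 5, so there are 11 full weeks plus 5 extra days.
Each full week contributes one Saturday: 11 so far.
The 5 extra days are Thu, Fri, Sat, Sun, Mon — 1 of them qualifies.
Total: 11 + 1 = 12.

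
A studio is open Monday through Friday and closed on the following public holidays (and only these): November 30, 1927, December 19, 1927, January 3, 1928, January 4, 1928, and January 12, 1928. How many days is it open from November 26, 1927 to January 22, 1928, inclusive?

35 business days

November 26, 1927 is a Saturday.
The range spans 58 days (inclusive of both endpoints).
58 = 7 × 8 + 2, so there are 8 full weeks plus 2 extra days.
Each full week contributes 5 weekdays (Mon–Fri): 8 × 5 = 40.
The 2 extra days are Sat, Sun — none qualify.
Total: 40 + 0 = 40.
Holidays: November 30, 1927 (Wed); December 19, 1927 (Mon); January 3, 1928 (Tue); January 4, 1928 (Wed); January 12, 1928 (Thu).
All 5 holidays fall on weekdays, so subtract 5.
Business days: 40 − 5 = 35.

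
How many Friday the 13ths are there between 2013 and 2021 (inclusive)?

Friday-the-13ths by year:
2013: Sep, Dec
2014: Jun
2015: Feb, Mar, Nov
2016: May
2017: Jan, Oct
2018: Apr, Jul
2019: Sep, Dec
2020: Mar, Nov
2021: Aug

16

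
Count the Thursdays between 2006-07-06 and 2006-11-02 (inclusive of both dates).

2006-07-06 is a Thursday.
That's 120 days from start to end, counting both.
120 = 7 × 17 + 1, so there are 17 full weeks plus 1 extra day.
Each full week contributes one Thursday: 17 so far.
The 1 extra day is Thursday — 1 of them qualifies.
Total: 17 + 1 = 18.

18 Thursdays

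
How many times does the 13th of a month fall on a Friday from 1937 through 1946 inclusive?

16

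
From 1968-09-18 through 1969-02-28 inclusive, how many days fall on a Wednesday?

24 Wednesdays

1968-09-18 is a Wednesday.
That's 164 days from start to end, counting both.
164 = 7 × 23 + 3, so there are 23 full weeks plus 3 extra days.
Each full week contributes one Wednesday: 23 so far.
The 3 extra days are Wed, Thu, Fri — 1 of them qualifies.
Total: 23 + 1 = 24.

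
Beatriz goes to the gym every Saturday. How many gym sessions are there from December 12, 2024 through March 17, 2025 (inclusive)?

14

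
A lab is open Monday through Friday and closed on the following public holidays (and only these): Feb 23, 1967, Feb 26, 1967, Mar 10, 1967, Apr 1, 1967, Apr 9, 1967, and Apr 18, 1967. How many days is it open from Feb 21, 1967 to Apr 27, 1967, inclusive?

Feb 21, 1967 is a Tuesday.
That's 66 days from start to end, counting both.
66 = 7 × 9 + 3, so there are 9 full weeks plus 3 extra days.
Each full week contributes 5 weekdays (Mon–Fri): 9 × 5 = 45.
The 3 extra days are Tue, Wed, Thu — 3 of them qualify.
Total: 45 + 3 = 48.
Holidays: Feb 23, 1967 (Thu); Feb 26, 1967 (Sun); Mar 10, 1967 (Fri); Apr 1, 1967 (Sat); Apr 9, 1967 (Sun); Apr 18, 1967 (Tue).
3 of the 6 holidays fall on weekdays; the rest are weekends and were already excluded.
Business days: 48 − 3 = 45.

45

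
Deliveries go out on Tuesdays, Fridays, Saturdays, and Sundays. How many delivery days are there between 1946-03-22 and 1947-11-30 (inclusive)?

1946-03-22 is a Friday.
From 1946-03-22 to 1947-11-30 is 619 days inclusive.
619 = 7 × 88 + 3, so there are 88 full weeks plus 3 extra days.
Each full week contributes 4 days from the set (Tue, Fri, Sat, Sun): 88 × 4 = 352.
The 3 extra days are Friday, Saturday, Sunday — 3 of them qualify.
Total: 352 + 3 = 355.

355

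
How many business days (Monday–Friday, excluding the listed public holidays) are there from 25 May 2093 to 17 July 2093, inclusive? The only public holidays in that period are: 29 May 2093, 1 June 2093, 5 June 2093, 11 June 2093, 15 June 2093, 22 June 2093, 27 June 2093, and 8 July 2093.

33 business days

25 May 2093 is a Monday.
That's 54 days from start to end, counting both.
54 = 7 × 7 + 5, so there are 7 full weeks plus 5 extra days.
Each full week contributes 5 weekdays (Mon–Fri): 7 × 5 = 35.
The 5 extra days are Mon, Tue, Wed, Thu, Fri — 5 of them qualify.
Total: 35 + 5 = 40.
Holidays: 29 May 2093 (Fri); 1 June 2093 (Mon); 5 June 2093 (Fri); 11 June 2093 (Thu); 15 June 2093 (Mon); 22 June 2093 (Mon); 27 June 2093 (Sat); 8 July 2093 (Wed).
7 of the 8 holidays fall on weekdays; the rest are weekends and were already excluded.
Business days: 40 − 7 = 33.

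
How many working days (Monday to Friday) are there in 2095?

Jan 1, 2095 is a Saturday.
From Jan 1, 2095 to Dec 31, 2095 is 365 days inclusive.
365 = 7 × 52 + 1, so there are 52 full weeks plus 1 extra day.
Each full week contributes 5 weekdays (Mon–Fri): 52 × 5 = 260.
The 1 extra day is Saturday — none qualify.
Total: 260 + 0 = 260.

260 weekdays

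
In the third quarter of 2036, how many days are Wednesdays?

13

July 1, 2036 is a Tuesday.
From July 1, 2036 to September 30, 2036 is 92 days inclusive.
92 = 7 × 13 + 1, so there are 13 full weeks plus 1 extra day.
Each full week contributes one Wednesday: 13 so far.
The 1 extra day is Tuesday — none qualify.
Total: 13 + 0 = 13.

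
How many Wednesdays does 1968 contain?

52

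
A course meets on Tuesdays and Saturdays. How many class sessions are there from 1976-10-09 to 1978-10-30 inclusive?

1976-10-09 is a Saturday.
That's 752 days from start to end, counting both.
752 = 7 × 107 + 3, so there are 107 full weeks plus 3 extra days.
Each full week contributes 2 days from the set (Tue, Sat): 107 × 2 = 214.
The 3 extra days are Saturday, Sunday, Monday — 1 of them qualifies.
Total: 214 + 1 = 215.

215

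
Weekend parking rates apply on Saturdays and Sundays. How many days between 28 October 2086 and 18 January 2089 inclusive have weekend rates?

28 October 2086 is a Monday.
That's 814 days from start to end, counting both.
814 = 7 × 116 + 2, so there are 116 full weeks plus 2 extra days.
Each full week contributes 2 weekend days (Sat, Sun): 116 × 2 = 232.
The 2 extra days are Monday, Tuesday — none qualify.
Total: 232 + 0 = 232.

232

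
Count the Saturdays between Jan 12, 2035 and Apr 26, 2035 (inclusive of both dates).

15

Jan 12, 2035 is a Friday.
The range spans 105 days (inclusive of both endpoints).
105 = 7 × 15, so the span is exactly 15 full weeks.
Each full week contributes one Saturday: 15 so far.
Total: 15.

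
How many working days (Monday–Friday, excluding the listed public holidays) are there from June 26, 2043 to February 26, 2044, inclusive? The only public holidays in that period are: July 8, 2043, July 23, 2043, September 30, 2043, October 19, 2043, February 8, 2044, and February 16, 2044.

170

June 26, 2043 is a Friday.
From June 26, 2043 to February 26, 2044 is 246 days inclusive.
246 = 7 × 35 + 1, so there are 35 full weeks plus 1 extra day.
Each full week contributes 5 weekdays (Mon–Fri): 35 × 5 = 175.
The 1 extra day is Fri — 1 of them qualifies.
Total: 175 + 1 = 176.
Holidays: July 8, 2043 (Wed); July 23, 2043 (Thu); September 30, 2043 (Wed); October 19, 2043 (Mon); February 8, 2044 (Mon); February 16, 2044 (Tue).
All 6 holidays fall on weekdays, so subtract 6.
Business days: 176 − 6 = 170.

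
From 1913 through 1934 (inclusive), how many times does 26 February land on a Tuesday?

Day of week of February 26 in each year:
1913: Wed, 1914: Thu, 1915: Fri, 1916: Sat, 1917: Mon, 1918: Tue ✓, 1919: Wed, 1920: Thu, 1921: Sat, 1922: Sun, 1923: Mon, 1924: Tue ✓, 1925: Thu, 1926: Fri, 1927: Sat, 1928: Sun, 1929: Tue ✓, 1930: Wed, 1931: Thu, 1932: Fri, 1933: Sun, 1934: Mon
Tuesdays: 1918, 1924, 1929.

3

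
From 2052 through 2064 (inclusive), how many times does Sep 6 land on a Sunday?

1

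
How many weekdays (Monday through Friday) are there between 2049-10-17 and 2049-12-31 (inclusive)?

55

2049-10-17 is a Sunday.
From 2049-10-17 to 2049-12-31 is 76 days inclusive.
76 = 7 × 10 + 6, so there are 10 full weeks plus 6 extra days.
Each full week contributes 5 weekdays (Mon–Fri): 10 × 5 = 50.
The 6 extra days are Sun, Mon, Tue, Wed, Thu, Fri — 5 of them qualify.
Total: 50 + 5 = 55.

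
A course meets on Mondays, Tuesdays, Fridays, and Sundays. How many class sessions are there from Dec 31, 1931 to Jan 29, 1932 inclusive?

17

Dec 31, 1931 is a Thursday.
The range spans 30 days (inclusive of both endpoints).
30 = 7 × 4 + 2, so there are 4 full weeks plus 2 extra days.
Each full week contributes 4 days from the set (Mon, Tue, Fri, Sun): 4 × 4 = 16.
The 2 extra days are Thu, Fri — 1 of them qualifies.
Total: 16 + 1 = 17.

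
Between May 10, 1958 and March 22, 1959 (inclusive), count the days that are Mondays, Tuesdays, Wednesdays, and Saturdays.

181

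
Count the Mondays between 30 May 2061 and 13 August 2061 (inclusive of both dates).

11

30 May 2061 is a Monday.
From 30 May 2061 to 13 August 2061 is 76 days inclusive.
76 = 7 × 10 + 6, so there are 10 full weeks plus 6 extra days.
Each full week contributes one Monday: 10 so far.
The 6 extra days are Monday, Tuesday, Wednesday, Thursday, Friday, Saturday — 1 of them qualifies.
Total: 10 + 1 = 11.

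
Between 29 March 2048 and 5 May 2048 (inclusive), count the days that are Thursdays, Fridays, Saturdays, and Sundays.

21

29 March 2048 is a Sunday.
The range spans 38 days (inclusive of both endpoints).
38 = 7 × 5 + 3, so there are 5 full weeks plus 3 extra days.
Each full week contributes 4 days from the set (Thu, Fri, Sat, Sun): 5 × 4 = 20.
The 3 extra days are Sunday, Monday, Tuesday — 1 of them qualifies.
Total: 20 + 1 = 21.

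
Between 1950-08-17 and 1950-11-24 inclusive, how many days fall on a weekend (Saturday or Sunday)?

1950-08-17 is a Thursday.
From 1950-08-17 to 1950-11-24 is 100 days inclusive.
100 = 7 × 14 + 2, so there are 14 full weeks plus 2 extra days.
Each full week contributes 2 weekend days (Sat, Sun): 14 × 2 = 28.
The 2 extra days are Thu, Fri — none qualify.
Total: 28 + 0 = 28.

28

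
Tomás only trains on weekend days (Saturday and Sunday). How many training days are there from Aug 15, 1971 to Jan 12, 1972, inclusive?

43

Aug 15, 1971 is a Sunday.
From Aug 15, 1971 to Jan 12, 1972 is 151 days inclusive.
151 = 7 × 21 + 4, so there are 21 full weeks plus 4 extra days.
Each full week contributes 2 weekend days (Sat, Sun): 21 × 2 = 42.
The 4 extra days are Sun, Mon, Tue, Wed — 1 of them qualifies.
Total: 42 + 1 = 43.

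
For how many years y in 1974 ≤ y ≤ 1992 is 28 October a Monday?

Day of week of October 28 in each year:
1974: Mon ✓, 1975: Tue, 1976: Thu, 1977: Fri, 1978: Sat, 1979: Sun, 1980: Tue, 1981: Wed, 1982: Thu, 1983: Fri, 1984: Sun, 1985: Mon ✓, 1986: Tue, 1987: Wed, 1988: Fri, 1989: Sat, 1990: Sun, 1991: Mon ✓, 1992: Wed
Mondays: 1974, 1985, 1991.

3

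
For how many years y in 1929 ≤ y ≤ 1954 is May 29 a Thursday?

4

Day of week of May 29 in each year:
1929: Wed, 1930: Thu ✓, 1931: Fri, 1932: Sun, 1933: Mon, 1934: Tue, 1935: Wed, 1936: Fri, 1937: Sat, 1938: Sun, 1939: Mon, 1940: Wed, 1941: Thu ✓, 1942: Fri, 1943: Sat, 1944: Mon, 1945: Tue, 1946: Wed, 1947: Thu ✓, 1948: Sat, 1949: Sun, 1950: Mon, 1951: Tue, 1952: Thu ✓, 1953: Fri, 1954: Sat
Thursdays: 1930, 1941, 1947, 1952.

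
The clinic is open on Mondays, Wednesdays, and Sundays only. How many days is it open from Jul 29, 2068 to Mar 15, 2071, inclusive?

Jul 29, 2068 is a Sunday.
That's 960 days from start to end, counting both.
960 = 7 × 137 + 1, so there are 137 full weeks plus 1 extra day.
Each full week contributes 3 days from the set (Mon, Wed, Sun): 137 × 3 = 411.
The 1 extra day is Sun — 1 of them qualifies.
Total: 411 + 1 = 412.

412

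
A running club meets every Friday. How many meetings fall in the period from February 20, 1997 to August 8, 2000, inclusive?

181

February 20, 1997 is a Thursday.
From February 20, 1997 to August 8, 2000 is 1266 days inclusive.
1266 = 7 × 180 + 6, so there are 180 full weeks plus 6 extra days.
Each full week contributes one Friday: 180 so far.
The 6 extra days are Thursday, Friday, Saturday, Sunday, Monday, Tuesday — 1 of them qualifies.
Total: 180 + 1 = 181.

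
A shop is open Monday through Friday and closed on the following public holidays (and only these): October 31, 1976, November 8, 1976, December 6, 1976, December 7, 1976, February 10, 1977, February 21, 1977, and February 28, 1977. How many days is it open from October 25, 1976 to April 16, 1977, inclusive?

October 25, 1976 is a Monday.
That's 174 days from start to end, counting both.
174 = 7 × 24 + 6, so there are 24 full weeks plus 6 extra days.
Each full week contributes 5 weekdays (Mon–Fri): 24 × 5 = 120.
The 6 extra days are Mon, Tue, Wed, Thu, Fri, Sat — 5 of them qualify.
Total: 120 + 5 = 125.
Holidays: October 31, 1976 (Sun); November 8, 1976 (Mon); December 6, 1976 (Mon); December 7, 1976 (Tue); February 10, 1977 (Thu); February 21, 1977 (Mon); February 28, 1977 (Mon).
6 of the 7 holidays fall on weekdays; the rest are weekends and were already excluded.
Business days: 125 − 6 = 119.

119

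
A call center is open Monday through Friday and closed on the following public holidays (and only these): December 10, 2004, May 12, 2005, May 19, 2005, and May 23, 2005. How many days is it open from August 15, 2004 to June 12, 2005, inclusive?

211

August 15, 2004 is a Sunday.
That's 302 days from start to end, counting both.
302 = 7 × 43 + 1, so there are 43 full weeks plus 1 extra day.
Each full week contributes 5 weekdays (Mon–Fri): 43 × 5 = 215.
The 1 extra day is Sunday — none qualify.
Total: 215 + 0 = 215.
Holidays: December 10, 2004 (Fri); May 12, 2005 (Thu); May 19, 2005 (Thu); May 23, 2005 (Mon).
All 4 holidays fall on weekdays, so subtract 4.
Business days: 215 − 4 = 211.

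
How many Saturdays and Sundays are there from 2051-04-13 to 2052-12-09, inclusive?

174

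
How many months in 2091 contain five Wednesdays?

A month has five Wednesdays exactly when Wednesday falls within its first (length − 28) days.
Jan: 31 days, starts Mon → 5 of Mon, Tue, Wed ✓
Feb: 28 days, starts Thu → 5 of (none)
Mar: 31 days, starts Thu → 5 of Thu, Fri, Sat
Apr: 30 days, starts Sun → 5 of Sun, Mon
May: 31 days, starts Tue → 5 of Tue, Wed, Thu ✓
Jun: 30 days, starts Fri → 5 of Fri, Sat
Jul: 31 days, starts Sun → 5 of Sun, Mon, Tue
Aug: 31 days, starts Wed → 5 of Wed, Thu, Fri ✓
Sep: 30 days, starts Sat → 5 of Sat, Sun
Oct: 31 days, starts Mon → 5 of Mon, Tue, Wed ✓
Nov: 30 days, starts Thu → 5 of Thu, Fri
Dec: 31 days, starts Sat → 5 of Sat, Sun, Mon
Months with five Wednesdays: Jan, May, Aug, Oct.

4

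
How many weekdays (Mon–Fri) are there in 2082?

2082-01-01 is a Thursday.
From 2082-01-01 to 2082-12-31 is 365 days inclusive.
365 = 7 × 52 + 1, so there are 52 full weeks plus 1 extra day.
Each full week contributes 5 weekdays (Mon–Fri): 52 × 5 = 260.
The 1 extra day is Thu — 1 of them qualifies.
Total: 260 + 1 = 261.

261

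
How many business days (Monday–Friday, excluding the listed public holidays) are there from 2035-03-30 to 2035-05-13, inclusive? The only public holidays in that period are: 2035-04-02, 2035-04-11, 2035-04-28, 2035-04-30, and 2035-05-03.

27 business days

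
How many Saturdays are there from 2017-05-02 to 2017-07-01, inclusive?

9

2017-05-02 is a Tuesday.
The range spans 61 days (inclusive of both endpoints).
61 = 7 × 8 + 5, so there are 8 full weeks plus 5 extra days.
Each full week contributes one Saturday: 8 so far.
The 5 extra days are Tue, Wed, Thu, Fri, Sat — 1 of them qualifies.
Total: 8 + 1 = 9.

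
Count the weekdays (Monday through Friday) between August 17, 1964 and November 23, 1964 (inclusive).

August 17, 1964 is a Monday.
That's 99 days from start to end, counting both.
99 = 7 × 14 + 1, so there are 14 full weeks plus 1 extra day.
Each full week contributes 5 weekdays (Mon–Fri): 14 × 5 = 70.
The 1 extra day is Monday — 1 of them qualifies.
Total: 70 + 1 = 71.

71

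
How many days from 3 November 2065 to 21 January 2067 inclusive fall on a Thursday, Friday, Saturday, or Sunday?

254

3 November 2065 is a Tuesday.
That's 445 days from start to end, counting both.
445 = 7 × 63 + 4, so there are 63 full weeks plus 4 extra days.
Each full week contributes 4 days from the set (Thu, Fri, Sat, Sun): 63 × 4 = 252.
The 4 extra days are Tuesday, Wednesday, Thursday, Friday — 2 of them qualify.
Total: 252 + 2 = 254.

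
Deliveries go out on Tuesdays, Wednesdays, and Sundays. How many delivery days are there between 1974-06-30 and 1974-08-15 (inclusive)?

21

1974-06-30 is a Sunday.
From 1974-06-30 to 1974-08-15 is 47 days inclusive.
47 = 7 × 6 + 5, so there are 6 full weeks plus 5 extra days.
Each full week contributes 3 days from the set (Tue, Wed, Sun): 6 × 3 = 18.
The 5 extra days are Sun, Mon, Tue, Wed, Thu — 3 of them qualify.
Total: 18 + 3 = 21.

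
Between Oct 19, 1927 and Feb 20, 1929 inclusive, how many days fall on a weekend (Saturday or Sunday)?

Oct 19, 1927 is a Wednesday.
From Oct 19, 1927 to Feb 20, 1929 is 491 days inclusive.
491 = 7 × 70 + 1, so there are 70 full weeks plus 1 extra day.
Each full week contributes 2 weekend days (Sat, Sun): 70 × 2 = 140.
The 1 extra day is Wed — none qualify.
Total: 140 + 0 = 140.

140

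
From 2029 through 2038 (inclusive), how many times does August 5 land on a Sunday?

Day of week of August 5 in each year:
2029: Sun ✓, 2030: Mon, 2031: Tue, 2032: Thu, 2033: Fri, 2034: Sat, 2035: Sun ✓, 2036: Tue, 2037: Wed, 2038: Thu
Sundays: 2029, 2035.

2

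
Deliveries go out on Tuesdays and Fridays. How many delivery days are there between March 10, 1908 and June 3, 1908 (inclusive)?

25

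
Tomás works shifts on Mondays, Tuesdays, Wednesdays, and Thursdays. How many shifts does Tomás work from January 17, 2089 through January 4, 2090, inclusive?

January 17, 2089 is a Monday.
That's 353 days from start to end, counting both.
353 = 7 × 50 + 3, so there are 50 full weeks plus 3 extra days.
Each full week contributes 4 days from the set (Mon, Tue, Wed, Thu): 50 × 4 = 200.
The 3 extra days are Monday, Tuesday, Wednesday — 3 of them qualify.
Total: 200 + 3 = 203.

203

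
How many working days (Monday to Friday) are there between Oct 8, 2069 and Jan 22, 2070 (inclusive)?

Oct 8, 2069 is a Tuesday.
That's 107 days from start to end, counting both.
107 = 7 × 15 + 2, so there are 15 full weeks plus 2 extra days.
Each full week contributes 5 weekdays (Mon–Fri): 15 × 5 = 75.
The 2 extra days are Tuesday, Wednesday — 2 of them qualify.
Total: 75 + 2 = 77.

77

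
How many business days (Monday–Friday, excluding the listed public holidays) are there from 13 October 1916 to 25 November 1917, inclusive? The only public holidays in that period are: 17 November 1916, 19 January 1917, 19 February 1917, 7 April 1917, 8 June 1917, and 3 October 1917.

13 October 1916 is a Friday.
From 13 October 1916 to 25 November 1917 is 409 days inclusive.
409 = 7 × 58 + 3, so there are 58 full weeks plus 3 extra days.
Each full week contributes 5 weekdays (Mon–Fri): 58 × 5 = 290.
The 3 extra days are Friday, Saturday, Sunday — 1 of them qualifies.
Total: 290 + 1 = 291.
Holidays: 17 November 1916 (Fri); 19 January 1917 (Fri); 19 February 1917 (Mon); 7 April 1917 (Sat); 8 June 1917 (Fri); 3 October 1917 (Wed).
5 of the 6 holidays fall on weekdays; the rest are weekends and were already excluded.
Business days: 291 − 5 = 286.

286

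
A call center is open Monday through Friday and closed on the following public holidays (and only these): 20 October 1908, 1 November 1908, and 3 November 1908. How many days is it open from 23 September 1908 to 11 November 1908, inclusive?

34

23 September 1908 is a Wednesday.
That's 50 days from start to end, counting both.
50 = 7 × 7 + 1, so there are 7 full weeks plus 1 extra day.
Each full week contributes 5 weekdays (Mon–Fri): 7 × 5 = 35.
The 1 extra day is Wednesday — 1 of them qualifies.
Total: 35 + 1 = 36.
Holidays: 20 October 1908 (Tue); 1 November 1908 (Sun); 3 November 1908 (Tue).
2 of the 3 holidays fall on weekdays; the rest are weekends and were already excluded.
Business days: 36 − 2 = 34.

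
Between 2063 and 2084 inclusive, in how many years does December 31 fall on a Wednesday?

Day of week of December 31 in each year:
2063: Mon, 2064: Wed ✓, 2065: Thu, 2066: Fri, 2067: Sat, 2068: Mon, 2069: Tue, 2070: Wed ✓, 2071: Thu, 2072: Sat, 2073: Sun, 2074: Mon, 2075: Tue, 2076: Thu, 2077: Fri, 2078: Sat, 2079: Sun, 2080: Tue, 2081: Wed ✓, 2082: Thu, 2083: Fri, 2084: Sun
Wednesdays: 2064, 2070, 2081.

3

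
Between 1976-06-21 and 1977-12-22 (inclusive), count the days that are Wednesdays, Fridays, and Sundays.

235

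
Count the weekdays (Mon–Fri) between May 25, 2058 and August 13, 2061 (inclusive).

May 25, 2058 is a Saturday.
From May 25, 2058 to August 13, 2061 is 1177 days inclusive.
1177 = 7 × 168 + 1, so there are 168 full weeks plus 1 extra day.
Each full week contributes 5 weekdays (Mon–Fri): 168 × 5 = 840.
The 1 extra day is Sat — none qualify.
Total: 840 + 0 = 840.

840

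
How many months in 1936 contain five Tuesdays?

4

A month has five Tuesdays exactly when Tuesday falls within its first (length − 28) days.
Jan: 31 days, starts Wed → 5 of Wed, Thu, Fri
Feb: 29 days, starts Sat → 5 of Sat
Mar: 31 days, starts Sun → 5 of Sun, Mon, Tue ✓
Apr: 30 days, starts Wed → 5 of Wed, Thu
May: 31 days, starts Fri → 5 of Fri, Sat, Sun
Jun: 30 days, starts Mon → 5 of Mon, Tue ✓
Jul: 31 days, starts Wed → 5 of Wed, Thu, Fri
Aug: 31 days, starts Sat → 5 of Sat, Sun, Mon
Sep: 30 days, starts Tue → 5 of Tue, Wed ✓
Oct: 31 days, starts Thu → 5 of Thu, Fri, Sat
Nov: 30 days, starts Sun → 5 of Sun, Mon
Dec: 31 days, starts Tue → 5 of Tue, Wed, Thu ✓
Months with five Tuesdays: Mar, Jun, Sep, Dec.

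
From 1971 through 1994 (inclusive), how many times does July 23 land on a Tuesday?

3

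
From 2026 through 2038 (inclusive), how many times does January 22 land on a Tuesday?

2

Day of week of January 22 in each year:
2026: Thu, 2027: Fri, 2028: Sat, 2029: Mon, 2030: Tue ✓, 2031: Wed, 2032: Thu, 2033: Sat, 2034: Sun, 2035: Mon, 2036: Tue ✓, 2037: Thu, 2038: Fri
Tuesdays: 2030, 2036.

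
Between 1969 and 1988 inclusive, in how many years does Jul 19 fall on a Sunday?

Day of week of July 19 in each year:
1969: Sat, 1970: Sun ✓, 1971: Mon, 1972: Wed, 1973: Thu, 1974: Fri, 1975: Sat, 1976: Mon, 1977: Tue, 1978: Wed, 1979: Thu, 1980: Sat, 1981: Sun ✓, 1982: Mon, 1983: Tue, 1984: Thu, 1985: Fri, 1986: Sat, 1987: Sun ✓, 1988: Tue
Sundays: 1970, 1981, 1987.

3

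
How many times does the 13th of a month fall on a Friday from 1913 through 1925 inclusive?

Friday-the-13ths by year:
1913: Jun
1914: Feb, Mar, Nov
1915: Aug
1916: Oct
1917: Apr, Jul
1918: Sep, Dec
1919: Jun
1920: Feb, Aug
1921: May
1922: Jan, Oct
1923: Apr, Jul
1924: Jun
1925: Feb, Mar, Nov

22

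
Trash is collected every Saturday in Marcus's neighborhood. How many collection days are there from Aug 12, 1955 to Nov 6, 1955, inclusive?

13

Aug 12, 1955 is a Friday.
From Aug 12, 1955 to Nov 6, 1955 is 87 days inclusive.
87 = 7 × 12 + 3, so there are 12 full weeks plus 3 extra days.
Each full week contributes one Saturday: 12 so far.
The 3 extra days are Friday, Saturday, Sunday — 1 of them qualifies.
Total: 12 + 1 = 13.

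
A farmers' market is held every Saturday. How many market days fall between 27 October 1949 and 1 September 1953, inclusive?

27 October 1949 is a Thursday.
The range spans 1406 days (inclusive of both endpoints).
1406 = 7 × 200 + 6, so there are 200 full weeks plus 6 extra days.
Each full week contributes one Saturday: 200 so far.
The 6 extra days are Thu, Fri, Sat, Sun, Mon, Tue — 1 of them qualifies.
Total: 200 + 1 = 201.

201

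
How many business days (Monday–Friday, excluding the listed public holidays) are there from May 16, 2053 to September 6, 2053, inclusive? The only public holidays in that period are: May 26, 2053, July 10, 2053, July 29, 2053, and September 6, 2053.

May 16, 2053 is a Friday.
From May 16, 2053 to September 6, 2053 is 114 days inclusive.
114 = 7 × 16 + 2, so there are 16 full weeks plus 2 extra days.
Each full week contributes 5 weekdays (Mon–Fri): 16 × 5 = 80.
The 2 extra days are Fri, Sat — 1 of them qualifies.
Total: 80 + 1 = 81.
Holidays: May 26, 2053 (Mon); July 10, 2053 (Thu); July 29, 2053 (Tue); September 6, 2053 (Sat).
3 of the 4 holidays fall on weekdays; the rest are weekends and were already excluded.
Business days: 81 − 3 = 78.

78 business days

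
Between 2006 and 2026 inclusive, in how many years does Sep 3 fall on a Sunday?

3

Day of week of September 3 in each year:
2006: Sun ✓, 2007: Mon, 2008: Wed, 2009: Thu, 2010: Fri, 2011: Sat, 2012: Mon, 2013: Tue, 2014: Wed, 2015: Thu, 2016: Sat, 2017: Sun ✓, 2018: Mon, 2019: Tue, 2020: Thu, 2021: Fri, 2022: Sat, 2023: Sun ✓, 2024: Tue, 2025: Wed, 2026: Thu
Sundays: 2006, 2017, 2023.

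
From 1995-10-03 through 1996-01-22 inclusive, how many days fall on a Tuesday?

16

1995-10-03 is a Tuesday.
The range spans 112 days (inclusive of both endpoints).
112 = 7 × 16, so the span is exactly 16 full weeks.
Each full week contributes one Tuesday: 16 so far.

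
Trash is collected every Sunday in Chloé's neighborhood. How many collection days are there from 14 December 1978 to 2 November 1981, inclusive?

151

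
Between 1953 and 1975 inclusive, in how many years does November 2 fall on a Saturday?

Day of week of November 2 in each year:
1953: Mon, 1954: Tue, 1955: Wed, 1956: Fri, 1957: Sat ✓, 1958: Sun, 1959: Mon, 1960: Wed, 1961: Thu, 1962: Fri, 1963: Sat ✓, 1964: Mon, 1965: Tue, 1966: Wed, 1967: Thu, 1968: Sat ✓, 1969: Sun, 1970: Mon, 1971: Tue, 1972: Thu, 1973: Fri, 1974: Sat ✓, 1975: Sun
Saturdays: 1957, 1963, 1968, 1974.

4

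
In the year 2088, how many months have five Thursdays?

A month has five Thursdays exactly when Thursday falls within its first (length − 28) days.
Jan: 31 days, starts Thu → 5 of Thu, Fri, Sat ✓
Feb: 29 days, starts Sun → 5 of Sun
Mar: 31 days, starts Mon → 5 of Mon, Tue, Wed
Apr: 30 days, starts Thu → 5 of Thu, Fri ✓
May: 31 days, starts Sat → 5 of Sat, Sun, Mon
Jun: 30 days, starts Tue → 5 of Tue, Wed
Jul: 31 days, starts Thu → 5 of Thu, Fri, Sat ✓
Aug: 31 days, starts Sun → 5 of Sun, Mon, Tue
Sep: 30 days, starts Wed → 5 of Wed, Thu ✓
Oct: 31 days, starts Fri → 5 of Fri, Sat, Sun
Nov: 30 days, starts Mon → 5 of Mon, Tue
Dec: 31 days, starts Wed → 5 of Wed, Thu, Fri ✓
Months with five Thursdays: Jan, Apr, Jul, Sep, Dec.

5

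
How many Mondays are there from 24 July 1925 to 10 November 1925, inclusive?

16 Mondays

24 July 1925 is a Friday.
The range spans 110 days (inclusive of both endpoints).
110 = 7 × 15 + 5, so there are 15 full weeks plus 5 extra days.
Each full week contributes one Monday: 15 so far.
The 5 extra days are Friday, Saturday, Sunday, Monday, Tuesday — 1 of them qualifies.
Total: 15 + 1 = 16.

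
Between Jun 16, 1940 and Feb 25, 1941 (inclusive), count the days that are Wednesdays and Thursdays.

72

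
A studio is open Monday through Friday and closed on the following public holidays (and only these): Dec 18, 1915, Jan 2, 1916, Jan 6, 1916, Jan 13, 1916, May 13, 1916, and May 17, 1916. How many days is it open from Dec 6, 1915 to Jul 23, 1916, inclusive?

162

Dec 6, 1915 is a Monday.
That's 231 days from start to end, counting both.
231 = 7 × 33, so the span is exactly 33 full weeks.
Each full week contributes 5 weekdays (Mon–Fri): 33 × 5 = 165.
Total: 165.
Holidays: Dec 18, 1915 (Sat); Jan 2, 1916 (Sun); Jan 6, 1916 (Thu); Jan 13, 1916 (Thu); May 13, 1916 (Sat); May 17, 1916 (Wed).
3 of the 6 holidays fall on weekdays; the rest are weekends and were already excluded.
Business days: 165 − 3 = 162.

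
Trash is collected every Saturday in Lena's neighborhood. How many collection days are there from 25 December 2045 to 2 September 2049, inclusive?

192

25 December 2045 is a Monday.
The range spans 1348 days (inclusive of both endpoints).
1348 = 7 × 192 + 4, so there are 192 full weeks plus 4 extra days.
Each full week contributes one Saturday: 192 so far.
The 4 extra days are Mon, Tue, Wed, Thu — none qualify.
Total: 192 + 0 = 192.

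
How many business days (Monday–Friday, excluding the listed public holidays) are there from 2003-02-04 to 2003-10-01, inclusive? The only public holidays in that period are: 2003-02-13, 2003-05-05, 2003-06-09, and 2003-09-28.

169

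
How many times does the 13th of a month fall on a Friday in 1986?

The 13th falls on a Friday when the month's 13th has weekday Fri.
Jan 13 is Mon; Feb 13 is Thu; Mar 13 is Thu; Apr 13 is Sun; May 13 is Tue; Jun 13 is Fri ✓; Jul 13 is Sun; Aug 13 is Wed; Sep 13 is Sat; Oct 13 is Mon; Nov 13 is Thu; Dec 13 is Sat.
Friday the 13ths: Jun.

1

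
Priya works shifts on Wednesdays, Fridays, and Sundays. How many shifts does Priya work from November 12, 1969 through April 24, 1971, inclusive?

227

November 12, 1969 is a Wednesday.
The range spans 529 days (inclusive of both endpoints).
529 = 7 × 75 + 4, so there are 75 full weeks plus 4 extra days.
Each full week contributes 3 days from the set (Wed, Fri, Sun): 75 × 3 = 225.
The 4 extra days are Wed, Thu, Fri, Sat — 2 of them qualify.
Total: 225 + 2 = 227.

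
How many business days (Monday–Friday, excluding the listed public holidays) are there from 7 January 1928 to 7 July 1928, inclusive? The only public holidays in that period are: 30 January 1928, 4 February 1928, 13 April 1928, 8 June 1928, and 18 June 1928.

7 January 1928 is a Saturday.
The range spans 183 days (inclusive of both endpoints).
183 = 7 × 26 + 1, so there are 26 full weeks plus 1 extra day.
Each full week contributes 5 weekdays (Mon–Fri): 26 × 5 = 130.
The 1 extra day is Saturday — none qualify.
Total: 130 + 0 = 130.
Holidays: 30 January 1928 (Mon); 4 February 1928 (Sat); 13 April 1928 (Fri); 8 June 1928 (Fri); 18 June 1928 (Mon).
4 of the 5 holidays fall on weekdays; the rest are weekends and were already excluded.
Business days: 130 − 4 = 126.

126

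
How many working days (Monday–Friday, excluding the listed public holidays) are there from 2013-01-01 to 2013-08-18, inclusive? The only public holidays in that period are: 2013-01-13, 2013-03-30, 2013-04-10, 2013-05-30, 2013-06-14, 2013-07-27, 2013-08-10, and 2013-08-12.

160 working days

2013-01-01 is a Tuesday.
That's 230 days from start to end, counting both.
230 = 7 × 32 + 6, so there are 32 full weeks plus 6 extra days.
Each full week contributes 5 weekdays (Mon–Fri): 32 × 5 = 160.
The 6 extra days are Tuesday, Wednesday, Thursday, Friday, Saturday, Sunday — 4 of them qualify.
Total: 160 + 4 = 164.
Holidays: 2013-01-13 (Sun); 2013-03-30 (Sat); 2013-04-10 (Wed); 2013-05-30 (Thu); 2013-06-14 (Fri); 2013-07-27 (Sat); 2013-08-10 (Sat); 2013-08-12 (Mon).
4 of the 8 holidays fall on weekdays; the rest are weekends and were already excluded.
Business days: 164 − 4 = 160.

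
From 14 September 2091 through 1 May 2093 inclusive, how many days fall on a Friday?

86

14 September 2091 is a Friday.
From 14 September 2091 to 1 May 2093 is 596 days inclusive.
596 = 7 × 85 + 1, so there are 85 full weeks plus 1 extra day.
Each full week contributes one Friday: 85 so far.
The 1 extra day is Fri — 1 of them qualifies.
Total: 85 + 1 = 86.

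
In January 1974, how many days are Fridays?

4

1 January 1974 is a Tuesday.
From 1 January 1974 to 31 January 1974 is 31 days inclusive.
31 = 7 × 4 + 3, so there are 4 full weeks plus 3 extra days.
Each full week contributes one Friday: 4 so far.
The 3 extra days are Tuesday, Wednesday, Thursday — none qualify.
Total: 4 + 0 = 4.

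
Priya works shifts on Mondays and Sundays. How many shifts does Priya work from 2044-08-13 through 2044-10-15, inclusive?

2044-08-13 is a Saturday.
That's 64 days from start to end, counting both.
64 = 7 × 9 + 1, so there are 9 full weeks plus 1 extra day.
Each full week contributes 2 days from the set (Mon, Sun): 9 × 2 = 18.
The 1 extra day is Saturday — none qualify.
Total: 18 + 0 = 18.

18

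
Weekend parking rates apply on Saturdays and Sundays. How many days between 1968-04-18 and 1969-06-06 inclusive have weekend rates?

118

1968-04-18 is a Thursday.
The range spans 415 days (inclusive of both endpoints).
415 = 7 × 59 + 2, so there are 59 full weeks plus 2 extra days.
Each full week contributes 2 weekend days (Sat, Sun): 59 × 2 = 118.
The 2 extra days are Thu, Fri — none qualify.
Total: 118 + 0 = 118.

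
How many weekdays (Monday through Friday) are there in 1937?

Jan 1, 1937 is a Friday.
That's 365 days from start to end, counting both.
365 = 7 × 52 + 1, so there are 52 full weeks plus 1 extra day.
Each full week contributes 5 weekdays (Mon–Fri): 52 × 5 = 260.
The 1 extra day is Friday — 1 of them qualifies.
Total: 260 + 1 = 261.

261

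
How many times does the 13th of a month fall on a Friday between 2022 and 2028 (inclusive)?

11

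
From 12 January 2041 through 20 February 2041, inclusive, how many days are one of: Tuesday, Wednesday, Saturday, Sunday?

24

12 January 2041 is a Saturday.
That's 40 days from start to end, counting both.
40 = 7 × 5 + 5, so there are 5 full weeks plus 5 extra days.
Each full week contributes 4 days from the set (Tue, Wed, Sat, Sun): 5 × 4 = 20.
The 5 extra days are Saturday, Sunday, Monday, Tuesday, Wednesday — 4 of them qualify.
Total: 20 + 4 = 24.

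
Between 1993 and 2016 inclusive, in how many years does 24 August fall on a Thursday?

3

Day of week of August 24 in each year:
1993: Tue, 1994: Wed, 1995: Thu ✓, 1996: Sat, 1997: Sun, 1998: Mon, 1999: Tue, 2000: Thu ✓, 2001: Fri, 2002: Sat, 2003: Sun, 2004: Tue, 2005: Wed, 2006: Thu ✓, 2007: Fri, 2008: Sun, 2009: Mon, 2010: Tue, 2011: Wed, 2012: Fri, 2013: Sat, 2014: Sun, 2015: Mon, 2016: Wed
Thursdays: 1995, 2000, 2006.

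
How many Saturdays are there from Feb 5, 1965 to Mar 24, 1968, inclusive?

164 Saturdays

Feb 5, 1965 is a Friday.
The range spans 1144 days (inclusive of both endpoints).
1144 = 7 × 163 + 3, so there are 163 full weeks plus 3 extra days.
Each full week contributes one Saturday: 163 so far.
The 3 extra days are Fri, Sat, Sun — 1 of them qualifies.
Total: 163 + 1 = 164.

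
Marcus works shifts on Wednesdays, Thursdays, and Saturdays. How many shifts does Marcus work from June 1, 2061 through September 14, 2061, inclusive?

46

June 1, 2061 is a Wednesday.
From June 1, 2061 to September 14, 2061 is 106 days inclusive.
106 = 7 × 15 + 1, so there are 15 full weeks plus 1 extra day.
Each full week contributes 3 days from the set (Wed, Thu, Sat): 15 × 3 = 45.
The 1 extra day is Wed — 1 of them qualifies.
Total: 45 + 1 = 46.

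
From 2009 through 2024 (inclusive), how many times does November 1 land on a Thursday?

Day of week of November 1 in each year:
2009: Sun, 2010: Mon, 2011: Tue, 2012: Thu ✓, 2013: Fri, 2014: Sat, 2015: Sun, 2016: Tue, 2017: Wed, 2018: Thu ✓, 2019: Fri, 2020: Sun, 2021: Mon, 2022: Tue, 2023: Wed, 2024: Fri
Thursdays: 2012, 2018.

2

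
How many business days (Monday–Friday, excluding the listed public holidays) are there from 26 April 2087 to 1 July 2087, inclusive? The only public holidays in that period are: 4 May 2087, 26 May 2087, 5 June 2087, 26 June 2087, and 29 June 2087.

44

26 April 2087 is a Saturday.
From 26 April 2087 to 1 July 2087 is 67 days inclusive.
67 = 7 × 9 + 4, so there are 9 full weeks plus 4 extra days.
Each full week contributes 5 weekdays (Mon–Fri): 9 × 5 = 45.
The 4 extra days are Sat, Sun, Mon, Tue — 2 of them qualify.
Total: 45 + 2 = 47.
Holidays: 4 May 2087 (Sun); 26 May 2087 (Mon); 5 June 2087 (Thu); 26 June 2087 (Thu); 29 June 2087 (Sun).
3 of the 5 holidays fall on weekdays; the rest are weekends and were already excluded.
Business days: 47 − 3 = 44.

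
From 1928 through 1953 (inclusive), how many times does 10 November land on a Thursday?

Day of week of November 10 in each year:
1928: Sat, 1929: Sun, 1930: Mon, 1931: Tue, 1932: Thu ✓, 1933: Fri, 1934: Sat, 1935: Sun, 1936: Tue, 1937: Wed, 1938: Thu ✓, 1939: Fri, 1940: Sun, 1941: Mon, 1942: Tue, 1943: Wed, 1944: Fri, 1945: Sat, 1946: Sun, 1947: Mon, 1948: Wed, 1949: Thu ✓, 1950: Fri, 1951: Sat, 1952: Mon, 1953: Tue
Thursdays: 1932, 1938, 1949.

3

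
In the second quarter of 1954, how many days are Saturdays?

1954-04-01 is a Thursday.
That's 91 days from start to end, counting both.
91 = 7 × 13, so the span is exactly 13 full weeks.
Each full week contributes one Saturday: 13 so far.
Total: 13.

13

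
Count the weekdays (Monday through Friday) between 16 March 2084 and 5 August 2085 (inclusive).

362

16 March 2084 is a Thursday.
From 16 March 2084 to 5 August 2085 is 508 days inclusive.
508 = 7 × 72 + 4, so there are 72 full weeks plus 4 extra days.
Each full week contributes 5 weekdays (Mon–Fri): 72 × 5 = 360.
The 4 extra days are Thu, Fri, Sat, Sun — 2 of them qualify.
Total: 360 + 2 = 362.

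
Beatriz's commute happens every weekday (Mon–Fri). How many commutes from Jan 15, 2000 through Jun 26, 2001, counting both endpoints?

377

Jan 15, 2000 is a Saturday.
That's 529 days from start to end, counting both.
529 = 7 × 75 + 4, so there are 75 full weeks plus 4 extra days.
Each full week contributes 5 weekdays (Mon–Fri): 75 × 5 = 375.
The 4 extra days are Sat, Sun, Mon, Tue — 2 of them qualify.
Total: 375 + 2 = 377.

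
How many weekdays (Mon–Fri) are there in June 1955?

22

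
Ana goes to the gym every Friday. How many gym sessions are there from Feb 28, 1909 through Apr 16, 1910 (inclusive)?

Feb 28, 1909 is a Sunday.
The range spans 413 days (inclusive of both endpoints).
413 = 7 × 59, so the span is exactly 59 full weeks.
Each full week contributes one Friday: 59 so far.
Total: 59.

59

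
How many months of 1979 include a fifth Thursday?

A month has five Thursdays exactly when Thursday falls within its first (length − 28) days.
Jan: 31 days, starts Mon → 5 of Mon, Tue, Wed
Feb: 28 days, starts Thu → 5 of (none)
Mar: 31 days, starts Thu → 5 of Thu, Fri, Sat ✓
Apr: 30 days, starts Sun → 5 of Sun, Mon
May: 31 days, starts Tue → 5 of Tue, Wed, Thu ✓
Jun: 30 days, starts Fri → 5 of Fri, Sat
Jul: 31 days, starts Sun → 5 of Sun, Mon, Tue
Aug: 31 days, starts Wed → 5 of Wed, Thu, Fri ✓
Sep: 30 days, starts Sat → 5 of Sat, Sun
Oct: 31 days, starts Mon → 5 of Mon, Tue, Wed
Nov: 30 days, starts Thu → 5 of Thu, Fri ✓
Dec: 31 days, starts Sat → 5 of Sat, Sun, Mon
Months with five Thursdays: Mar, May, Aug, Nov.

4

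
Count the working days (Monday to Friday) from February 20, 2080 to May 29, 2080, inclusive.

72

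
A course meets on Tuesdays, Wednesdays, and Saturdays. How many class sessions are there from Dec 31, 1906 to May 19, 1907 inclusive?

Dec 31, 1906 is a Monday.
The range spans 140 days (inclusive of both endpoints).
140 = 7 × 20, so the span is exactly 20 full weeks.
Each full week contributes 3 days from the set (Tue, Wed, Sat): 20 × 3 = 60.
Total: 60.

60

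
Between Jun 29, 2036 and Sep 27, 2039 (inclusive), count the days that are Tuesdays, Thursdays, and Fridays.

508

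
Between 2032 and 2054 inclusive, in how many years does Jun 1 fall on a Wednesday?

Day of week of June 1 in each year:
2032: Tue, 2033: Wed ✓, 2034: Thu, 2035: Fri, 2036: Sun, 2037: Mon, 2038: Tue, 2039: Wed ✓, 2040: Fri, 2041: Sat, 2042: Sun, 2043: Mon, 2044: Wed ✓, 2045: Thu, 2046: Fri, 2047: Sat, 2048: Mon, 2049: Tue, 2050: Wed ✓, 2051: Thu, 2052: Sat, 2053: Sun, 2054: Mon
Wednesdays: 2033, 2039, 2044, 2050.

4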